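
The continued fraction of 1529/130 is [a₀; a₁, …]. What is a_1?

1529 = 11·130 + 99   →  a_0 = 11
130 = 1·99 + 31   →  a_1 = 1

1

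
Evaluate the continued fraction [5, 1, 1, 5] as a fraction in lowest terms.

61/11

Fold from the inside: start with 5/1.
  1 + 1/5 = 6/5
  1 + 5/6 = 11/6
  5 + 6/11 = 61/11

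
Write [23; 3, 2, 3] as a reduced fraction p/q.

559/24

Fold from the inside: start with 3/1.
  2 + 1/3 = 7/3
  3 + 3/7 = 24/7
  23 + 7/24 = 559/24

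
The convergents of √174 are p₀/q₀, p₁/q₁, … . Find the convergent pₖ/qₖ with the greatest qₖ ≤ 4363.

√174 = [13; 5, 4, 5, 26, …] (period length 4).
Convergents:
  p_0/q_0 = 13/1
  p_1/q_1 = 66/5
  p_2/q_2 = 277/21
  p_3/q_3 = 1451/110
  p_4/q_4 = 38003/2881
  p_5/q_5 = 191466/14515
q_4 = 2881 ≤ 4363 < 14515 = q_5, so the answer is 38003/2881.

38003/2881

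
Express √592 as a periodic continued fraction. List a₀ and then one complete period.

a₀ = ⌊√592⌋ = 24.
With m₀=0, d₀=1 and mₖ₊₁ = dₖaₖ − mₖ, dₖ₊₁ = (n − mₖ₊₁²)/dₖ, aₖ₊₁ = ⌊(a₀+mₖ₊₁)/dₖ₊₁⌋:
  k=1: m=24, d=16, a=3
  k=2: m=24, d=1, a=48
d=1 and a=2a₀=48 at k=2, so the next step gives (m, d) = (24, 16) again — its k=1 value — and the period has length 2.

[24; 3, 48]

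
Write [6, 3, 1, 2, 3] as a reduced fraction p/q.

232/37

Using pₖ = aₖpₖ₋₁ + pₖ₋₂ and qₖ = aₖqₖ₋₁ + qₖ₋₂:
  k=0: a=6, p=6, q=1
  k=1: a=3, p=19, q=3
  k=2: a=1, p=25, q=4
  k=3: a=2, p=69, q=11
  k=4: a=3, p=232, q=37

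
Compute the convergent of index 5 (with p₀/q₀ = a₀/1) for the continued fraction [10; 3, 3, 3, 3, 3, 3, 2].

3709/360

Using pₖ = aₖpₖ₋₁ + pₖ₋₂, qₖ = aₖqₖ₋₁ + qₖ₋₂ (with p₋₁=1, p₋₂=0, q₋₁=0, q₋₂=1):
  k=0: a=10, p=10, q=1
  k=1: a=3, p=31, q=3
  k=2: a=3, p=103, q=10
  k=3: a=3, p=340, q=33
  k=4: a=3, p=1123, q=109
  k=5: a=3, p=3709, q=360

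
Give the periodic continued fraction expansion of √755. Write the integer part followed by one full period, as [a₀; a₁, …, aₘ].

a₀ = ⌊√755⌋ = 27.
With m₀=0, d₀=1 and mₖ₊₁ = dₖaₖ − mₖ, dₖ₊₁ = (n − mₖ₊₁²)/dₖ, aₖ₊₁ = ⌊(a₀+mₖ₊₁)/dₖ₊₁⌋:
  k=1: m=27, d=26, a=2
  k=2: m=25, d=5, a=10
  k=3: m=25, d=26, a=2
  k=4: m=27, d=1, a=54
d=1 and a=2a₀=54 at k=4, so the next step gives (m, d) = (27, 26) again — its k=1 value — and the period has length 4.

[27; 2, 10, 2, 54]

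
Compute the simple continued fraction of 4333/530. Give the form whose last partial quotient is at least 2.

[8; 5, 1, 2, 3, 9]

4333 = 8×530 + 93
530 = 5×93 + 65
93 = 1×65 + 28
65 = 2×28 + 9
28 = 3×9 + 1
9 = 9×1 + 0  (stop)
So 4333/530 = [8; 5, 1, 2, 3, 9].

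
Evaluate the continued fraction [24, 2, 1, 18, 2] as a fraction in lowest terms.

Fold from the inside: start with 2/1.
  18 + 1/2 = 37/2
  1 + 2/37 = 39/37
  2 + 37/39 = 115/39
  24 + 39/115 = 2799/115

2799/115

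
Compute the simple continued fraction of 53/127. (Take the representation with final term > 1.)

[0; 2, 2, 1, 1, 10]

53 = 0×127 + 53
127 = 2×53 + 21
53 = 2×21 + 11
21 = 1×11 + 10
11 = 1×10 + 1
10 = 10×1 + 0  (stop)
So 53/127 = [0; 2, 2, 1, 1, 10].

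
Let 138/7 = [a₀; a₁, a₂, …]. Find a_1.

1

138 = 19·7 + 5   →  a_0 = 19
7 = 1·5 + 2   →  a_1 = 1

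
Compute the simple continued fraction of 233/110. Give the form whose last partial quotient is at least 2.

[2; 8, 2, 6]

233 = 2·110 + 13
110 = 8·13 + 6
13 = 2·6 + 1
6 = 6·1 + 0  (stop)
So 233/110 = [2; 8, 2, 6].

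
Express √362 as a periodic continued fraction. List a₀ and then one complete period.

a₀ = ⌊√362⌋ = 19.
With m₀=0, d₀=1 and mₖ₊₁ = dₖaₖ − mₖ, dₖ₊₁ = (n − mₖ₊₁²)/dₖ, aₖ₊₁ = ⌊(a₀+mₖ₊₁)/dₖ₊₁⌋:
  k=1: m=19, d=1, a=38
d=1 and a=2a₀=38 at k=1, so the next step gives (m, d) = (19, 1) again — its k=1 value — and the period has length 1.

[19; 38]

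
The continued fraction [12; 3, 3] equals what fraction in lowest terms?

Using pₖ = aₖpₖ₋₁ + pₖ₋₂ and qₖ = aₖqₖ₋₁ + qₖ₋₂:
  k=0: a=12, p=12, q=1
  k=1: a=3, p=37, q=3
  k=2: a=3, p=123, q=10

123/10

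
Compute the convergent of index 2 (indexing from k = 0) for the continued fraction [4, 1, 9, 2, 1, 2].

Using pₖ = aₖpₖ₋₁ + pₖ₋₂, qₖ = aₖqₖ₋₁ + qₖ₋₂ (with p₋₁=1, p₋₂=0, q₋₁=0, q₋₂=1):
  k=0: a=4, p=4, q=1
  k=1: a=1, p=5, q=1
  k=2: a=9, p=49, q=10

49/10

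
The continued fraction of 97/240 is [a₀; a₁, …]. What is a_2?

2

97 = 0·240 + 97   →  a_0 = 0
240 = 2·97 + 46   →  a_1 = 2
97 = 2·46 + 5   →  a_2 = 2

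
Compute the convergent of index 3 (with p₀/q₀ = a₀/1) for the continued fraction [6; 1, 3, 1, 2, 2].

34/5

Using pₖ = aₖpₖ₋₁ + pₖ₋₂, qₖ = aₖqₖ₋₁ + qₖ₋₂ (with p₋₁=1, p₋₂=0, q₋₁=0, q₋₂=1):
  k=0: a=6, p=6, q=1
  k=1: a=1, p=7, q=1
  k=2: a=3, p=27, q=4
  k=3: a=1, p=34, q=5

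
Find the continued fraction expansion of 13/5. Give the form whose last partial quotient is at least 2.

[2; 1, 1, 2]

13 = 2*5 + 3
5 = 1*3 + 2
3 = 1*2 + 1
2 = 2*1 + 0  (stop)
So 13/5 = [2; 1, 1, 2].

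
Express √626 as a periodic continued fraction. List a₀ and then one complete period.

[25; 50]

a₀ = ⌊√626⌋ = 25.
With m₀=0, d₀=1 and mₖ₊₁ = dₖaₖ − mₖ, dₖ₊₁ = (n − mₖ₊₁²)/dₖ, aₖ₊₁ = ⌊(a₀+mₖ₊₁)/dₖ₊₁⌋:
  k=1: m=25, d=1, a=50
d=1 and a=2a₀=50 at k=1, so the next step gives (m, d) = (25, 1) again — its k=1 value — and the period has length 1.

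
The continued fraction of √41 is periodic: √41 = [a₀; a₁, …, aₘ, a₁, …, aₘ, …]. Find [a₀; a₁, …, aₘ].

[6; 2, 2, 12]

a₀ = ⌊√41⌋ = 6.
With m₀=0, d₀=1 and mₖ₊₁ = dₖaₖ − mₖ, dₖ₊₁ = (n − mₖ₊₁²)/dₖ, aₖ₊₁ = ⌊(a₀+mₖ₊₁)/dₖ₊₁⌋:
  k=1: m=6, d=5, a=2
  k=2: m=4, d=5, a=2
  k=3: m=6, d=1, a=12
d=1 and a=2a₀=12 at k=3, so the next step gives (m, d) = (6, 5) again — its k=1 value — and the period has length 3.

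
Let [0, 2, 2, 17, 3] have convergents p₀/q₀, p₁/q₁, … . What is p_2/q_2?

2/5

Using pₖ = aₖpₖ₋₁ + pₖ₋₂, qₖ = aₖqₖ₋₁ + qₖ₋₂ (with p₋₁=1, p₋₂=0, q₋₁=0, q₋₂=1):
  k=0: a=0, p=0, q=1
  k=1: a=2, p=1, q=2
  k=2: a=2, p=2, q=5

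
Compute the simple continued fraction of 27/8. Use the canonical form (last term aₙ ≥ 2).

[3; 2, 1, 2]

27 = 3·8 + 3
8 = 2·3 + 2
3 = 1·2 + 1
2 = 2·1 + 0  (stop)
So 27/8 = [3; 2, 1, 2].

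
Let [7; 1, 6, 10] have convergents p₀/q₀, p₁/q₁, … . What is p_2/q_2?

Using pₖ = aₖpₖ₋₁ + pₖ₋₂, qₖ = aₖqₖ₋₁ + qₖ₋₂ (with p₋₁=1, p₋₂=0, q₋₁=0, q₋₂=1):
  k=0: a=7, p=7, q=1
  k=1: a=1, p=8, q=1
  k=2: a=6, p=55, q=7

55/7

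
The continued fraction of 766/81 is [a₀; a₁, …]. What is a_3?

3

766 = 9·81 + 37   →  a_0 = 9
81 = 2·37 + 7   →  a_1 = 2
37 = 5·7 + 2   →  a_2 = 5
7 = 3·2 + 1   →  a_3 = 3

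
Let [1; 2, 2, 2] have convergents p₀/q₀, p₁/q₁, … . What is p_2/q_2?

7/5

Using pₖ = aₖpₖ₋₁ + pₖ₋₂, qₖ = aₖqₖ₋₁ + qₖ₋₂ (with p₋₁=1, p₋₂=0, q₋₁=0, q₋₂=1):
  k=0: a=1, p=1, q=1
  k=1: a=2, p=3, q=2
  k=2: a=2, p=7, q=5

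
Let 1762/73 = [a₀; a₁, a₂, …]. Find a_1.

1762 = 24·73 + 10   →  a_0 = 24
73 = 7·10 + 3   →  a_1 = 7

7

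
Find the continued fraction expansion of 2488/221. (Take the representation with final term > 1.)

2488 = 11·221 + 57
221 = 3·57 + 50
57 = 1·50 + 7
50 = 7·7 + 1
7 = 7·1 + 0  (stop)
So 2488/221 = [11; 3, 1, 7, 7].

[11; 3, 1, 7, 7]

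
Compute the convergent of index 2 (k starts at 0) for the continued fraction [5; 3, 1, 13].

21/4

Using pₖ = aₖpₖ₋₁ + pₖ₋₂, qₖ = aₖqₖ₋₁ + qₖ₋₂ (with p₋₁=1, p₋₂=0, q₋₁=0, q₋₂=1):
  k=0: a=5, p=5, q=1
  k=1: a=3, p=16, q=3
  k=2: a=1, p=21, q=4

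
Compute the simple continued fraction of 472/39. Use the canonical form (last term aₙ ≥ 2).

[12; 9, 1, 3]

472 = 12×39 + 4
39 = 9×4 + 3
4 = 1×3 + 1
3 = 3×1 + 0  (stop)
So 472/39 = [12; 9, 1, 3].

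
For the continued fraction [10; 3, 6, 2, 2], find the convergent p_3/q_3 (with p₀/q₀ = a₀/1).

Using pₖ = aₖpₖ₋₁ + pₖ₋₂, qₖ = aₖqₖ₋₁ + qₖ₋₂ (with p₋₁=1, p₋₂=0, q₋₁=0, q₋₂=1):
  k=0: a=10, p=10, q=1
  k=1: a=3, p=31, q=3
  k=2: a=6, p=196, q=19
  k=3: a=2, p=423, q=41

423/41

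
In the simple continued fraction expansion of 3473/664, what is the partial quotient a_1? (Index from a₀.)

4

3473 = 5·664 + 153   →  a_0 = 5
664 = 4·153 + 52   →  a_1 = 4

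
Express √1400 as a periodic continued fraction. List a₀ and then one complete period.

a₀ = ⌊√1400⌋ = 37.

[37; 2, 2, 2, 74]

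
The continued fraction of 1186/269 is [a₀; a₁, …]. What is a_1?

2

1186 = 4·269 + 110   →  a_0 = 4
269 = 2·110 + 49   →  a_1 = 2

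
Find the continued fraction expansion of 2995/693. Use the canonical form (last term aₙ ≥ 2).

[4; 3, 9, 3, 2, 3]

2995 = 4*693 + 223
693 = 3*223 + 24
223 = 9*24 + 7
24 = 3*7 + 3
7 = 2*3 + 1
3 = 3*1 + 0  (stop)
So 2995/693 = [4; 3, 9, 3, 2, 3].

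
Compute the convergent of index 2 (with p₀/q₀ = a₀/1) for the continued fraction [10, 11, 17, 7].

Using pₖ = aₖpₖ₋₁ + pₖ₋₂, qₖ = aₖqₖ₋₁ + qₖ₋₂ (with p₋₁=1, p₋₂=0, q₋₁=0, q₋₂=1):
  k=0: a=10, p=10, q=1
  k=1: a=11, p=111, q=11
  k=2: a=17, p=1897, q=188

1897/188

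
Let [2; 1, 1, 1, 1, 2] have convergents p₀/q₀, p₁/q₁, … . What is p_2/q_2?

Using pₖ = aₖpₖ₋₁ + pₖ₋₂, qₖ = aₖqₖ₋₁ + qₖ₋₂ (with p₋₁=1, p₋₂=0, q₋₁=0, q₋₂=1):
  k=0: a=2, p=2, q=1
  k=1: a=1, p=3, q=1
  k=2: a=1, p=5, q=2

5/2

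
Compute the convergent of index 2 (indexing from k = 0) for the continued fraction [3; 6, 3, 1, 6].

Using pₖ = aₖpₖ₋₁ + pₖ₋₂, qₖ = aₖqₖ₋₁ + qₖ₋₂ (with p₋₁=1, p₋₂=0, q₋₁=0, q₋₂=1):
  k=0: a=3, p=3, q=1
  k=1: a=6, p=19, q=6
  k=2: a=3, p=60, q=19

60/19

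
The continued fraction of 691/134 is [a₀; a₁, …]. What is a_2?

2

691 = 5·134 + 21   →  a_0 = 5
134 = 6·21 + 8   →  a_1 = 6
21 = 2·8 + 5   →  a_2 = 2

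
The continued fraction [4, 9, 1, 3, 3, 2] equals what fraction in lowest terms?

Fold from the inside: start with 2/1.
  3 + 1/2 = 7/2
  3 + 2/7 = 23/7
  1 + 7/23 = 30/23
  9 + 23/30 = 293/30
  4 + 30/293 = 1202/293

1202/293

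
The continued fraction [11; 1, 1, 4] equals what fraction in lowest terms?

Fold from the inside: start with 4/1.
  1 + 1/4 = 5/4
  1 + 4/5 = 9/5
  11 + 5/9 = 104/9

104/9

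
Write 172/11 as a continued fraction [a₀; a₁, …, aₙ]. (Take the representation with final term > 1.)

172 = 15*11 + 7
11 = 1*7 + 4
7 = 1*4 + 3
4 = 1*3 + 1
3 = 3*1 + 0  (stop)
So 172/11 = [15; 1, 1, 1, 3].

[15; 1, 1, 1, 3]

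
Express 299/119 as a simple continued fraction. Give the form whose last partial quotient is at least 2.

299 = 2*119 + 61
119 = 1*61 + 58
61 = 1*58 + 3
58 = 19*3 + 1
3 = 3*1 + 0  (stop)
So 299/119 = [2; 1, 1, 19, 3].

[2; 1, 1, 19, 3]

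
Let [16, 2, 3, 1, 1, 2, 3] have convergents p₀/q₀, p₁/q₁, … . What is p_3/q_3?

148/9

Using pₖ = aₖpₖ₋₁ + pₖ₋₂, qₖ = aₖqₖ₋₁ + qₖ₋₂ (with p₋₁=1, p₋₂=0, q₋₁=0, q₋₂=1):
  k=0: a=16, p=16, q=1
  k=1: a=2, p=33, q=2
  k=2: a=3, p=115, q=7
  k=3: a=1, p=148, q=9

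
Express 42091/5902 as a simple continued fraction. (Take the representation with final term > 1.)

42091 = 7*5902 + 777
5902 = 7*777 + 463
777 = 1*463 + 314
463 = 1*314 + 149
314 = 2*149 + 16
149 = 9*16 + 5
16 = 3*5 + 1
5 = 5*1 + 0  (stop)
So 42091/5902 = [7; 7, 1, 1, 2, 9, 3, 5].

[7; 7, 1, 1, 2, 9, 3, 5]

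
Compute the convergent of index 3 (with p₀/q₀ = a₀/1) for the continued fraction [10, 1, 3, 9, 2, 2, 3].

398/37

Using pₖ = aₖpₖ₋₁ + pₖ₋₂, qₖ = aₖqₖ₋₁ + qₖ₋₂ (with p₋₁=1, p₋₂=0, q₋₁=0, q₋₂=1):
  k=0: a=10, p=10, q=1
  k=1: a=1, p=11, q=1
  k=2: a=3, p=43, q=4
  k=3: a=9, p=398, q=37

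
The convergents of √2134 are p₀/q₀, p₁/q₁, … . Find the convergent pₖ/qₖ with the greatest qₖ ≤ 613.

9701/210

√2134 = [46; 5, 8, 5, 92, …] (period length 4).
Convergents:
  p_0/q_0 = 46/1
  p_1/q_1 = 231/5
  p_2/q_2 = 1894/41
  p_3/q_3 = 9701/210
  p_4/q_4 = 894386/19361
q_3 = 210 ≤ 613 < 19361 = q_4, so the answer is 9701/210.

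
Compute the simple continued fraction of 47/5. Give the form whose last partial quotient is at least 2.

[9; 2, 2]

47 = 9×5 + 2
5 = 2×2 + 1
2 = 2×1 + 0  (stop)
So 47/5 = [9; 2, 2].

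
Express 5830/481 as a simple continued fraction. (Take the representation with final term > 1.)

[12; 8, 3, 2, 2, 3]

5830 = 12·481 + 58
481 = 8·58 + 17
58 = 3·17 + 7
17 = 2·7 + 3
7 = 2·3 + 1
3 = 3·1 + 0  (stop)
So 5830/481 = [12; 8, 3, 2, 2, 3].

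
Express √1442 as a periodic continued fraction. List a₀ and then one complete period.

[37; 1, 36, 1, 74]

a₀ = ⌊√1442⌋ = 37.
With m₀=0, d₀=1 and mₖ₊₁ = dₖaₖ − mₖ, dₖ₊₁ = (n − mₖ₊₁²)/dₖ, aₖ₊₁ = ⌊(a₀+mₖ₊₁)/dₖ₊₁⌋:
  k=1: m=37, d=73, a=1
  k=2: m=36, d=2, a=36
  k=3: m=36, d=73, a=1
  k=4: m=37, d=1, a=74
d=1 and a=2a₀=74 at k=4, so the next step gives (m, d) = (37, 73) again — its k=1 value — and the period has length 4.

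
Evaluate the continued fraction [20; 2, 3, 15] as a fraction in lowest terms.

Fold from the inside: start with 15/1.
  3 + 1/15 = 46/15
  2 + 15/46 = 107/46
  20 + 46/107 = 2186/107

2186/107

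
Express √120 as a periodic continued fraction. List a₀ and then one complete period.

a₀ = ⌊√120⌋ = 10.
With m₀=0, d₀=1 and mₖ₊₁ = dₖaₖ − mₖ, dₖ₊₁ = (n − mₖ₊₁²)/dₖ, aₖ₊₁ = ⌊(a₀+mₖ₊₁)/dₖ₊₁⌋:
  k=1: m=10, d=20, a=1
  k=2: m=10, d=1, a=20
d=1 and a=2a₀=20 at k=2, so the next step gives (m, d) = (10, 20) again — its k=1 value — and the period has length 2.

[10; 1, 20]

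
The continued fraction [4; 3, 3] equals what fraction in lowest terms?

43/10

Using pₖ = aₖpₖ₋₁ + pₖ₋₂ and qₖ = aₖqₖ₋₁ + qₖ₋₂:
  k=0: a=4, p=4, q=1
  k=1: a=3, p=13, q=3
  k=2: a=3, p=43, q=10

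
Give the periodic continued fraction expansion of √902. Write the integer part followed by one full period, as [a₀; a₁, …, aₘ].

[30; 30, 60]

a₀ = ⌊√902⌋ = 30.
With m₀=0, d₀=1 and mₖ₊₁ = dₖaₖ − mₖ, dₖ₊₁ = (n − mₖ₊₁²)/dₖ, aₖ₊₁ = ⌊(a₀+mₖ₊₁)/dₖ₊₁⌋:
  k=1: m=30, d=2, a=30
  k=2: m=30, d=1, a=60
d=1 and a=2a₀=60 at k=2, so the next step gives (m, d) = (30, 2) again — its k=1 value — and the period has length 2.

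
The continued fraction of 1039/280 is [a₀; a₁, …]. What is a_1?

1039 = 3·280 + 199   →  a_0 = 3
280 = 1·199 + 81   →  a_1 = 1

1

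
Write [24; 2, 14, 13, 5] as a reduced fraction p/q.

47105/1924

Fold from the inside: start with 5/1.
  13 + 1/5 = 66/5
  14 + 5/66 = 929/66
  2 + 66/929 = 1924/929
  24 + 929/1924 = 47105/1924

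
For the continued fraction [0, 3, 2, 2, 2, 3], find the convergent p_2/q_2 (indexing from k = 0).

2/7

Using pₖ = aₖpₖ₋₁ + pₖ₋₂, qₖ = aₖqₖ₋₁ + qₖ₋₂ (with p₋₁=1, p₋₂=0, q₋₁=0, q₋₂=1):
  k=0: a=0, p=0, q=1
  k=1: a=3, p=1, q=3
  k=2: a=2, p=2, q=7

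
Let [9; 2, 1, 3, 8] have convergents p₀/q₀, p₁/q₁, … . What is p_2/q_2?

Using pₖ = aₖpₖ₋₁ + pₖ₋₂, qₖ = aₖqₖ₋₁ + qₖ₋₂ (with p₋₁=1, p₋₂=0, q₋₁=0, q₋₂=1):
  k=0: a=9, p=9, q=1
  k=1: a=2, p=19, q=2
  k=2: a=1, p=28, q=3

28/3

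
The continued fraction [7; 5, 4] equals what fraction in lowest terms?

Using pₖ = aₖpₖ₋₁ + pₖ₋₂ and qₖ = aₖqₖ₋₁ + qₖ₋₂:
  k=0: a=7, p=7, q=1
  k=1: a=5, p=36, q=5
  k=2: a=4, p=151, q=21

151/21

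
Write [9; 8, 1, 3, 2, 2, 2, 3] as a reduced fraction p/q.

Using pₖ = aₖpₖ₋₁ + pₖ₋₂ and qₖ = aₖqₖ₋₁ + qₖ₋₂:
  k=0: a=9, p=9, q=1
  k=1: a=8, p=73, q=8
  k=2: a=1, p=82, q=9
  k=3: a=3, p=319, q=35
  k=4: a=2, p=720, q=79
  k=5: a=2, p=1759, q=193
  k=6: a=2, p=4238, q=465
  k=7: a=3, p=14473, q=1588

14473/1588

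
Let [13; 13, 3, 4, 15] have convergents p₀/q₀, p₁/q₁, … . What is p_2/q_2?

Using pₖ = aₖpₖ₋₁ + pₖ₋₂, qₖ = aₖqₖ₋₁ + qₖ₋₂ (with p₋₁=1, p₋₂=0, q₋₁=0, q₋₂=1):
  k=0: a=13, p=13, q=1
  k=1: a=13, p=170, q=13
  k=2: a=3, p=523, q=40

523/40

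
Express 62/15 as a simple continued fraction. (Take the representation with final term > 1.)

[4; 7, 2]

62 = 4*15 + 2
15 = 7*2 + 1
2 = 2*1 + 0  (stop)
So 62/15 = [4; 7, 2].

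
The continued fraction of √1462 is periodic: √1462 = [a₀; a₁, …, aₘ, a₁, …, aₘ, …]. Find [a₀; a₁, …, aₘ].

[38; 4, 4, 4, 76]

a₀ = ⌊√1462⌋ = 38.
With m₀=0, d₀=1 and mₖ₊₁ = dₖaₖ − mₖ, dₖ₊₁ = (n − mₖ₊₁²)/dₖ, aₖ₊₁ = ⌊(a₀+mₖ₊₁)/dₖ₊₁⌋:
  k=1: m=38, d=18, a=4
  k=2: m=34, d=17, a=4
  k=3: m=34, d=18, a=4
  k=4: m=38, d=1, a=76
d=1 and a=2a₀=76 at k=4, so the next step gives (m, d) = (38, 18) again — its k=1 value — and the period has length 4.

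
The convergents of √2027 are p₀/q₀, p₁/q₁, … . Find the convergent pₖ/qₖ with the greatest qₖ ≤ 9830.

√2027 = [45; 45, 90, …] (period length 2).
Convergents:
  p_0/q_0 = 45/1
  p_1/q_1 = 2026/45
  p_2/q_2 = 182385/4051
  p_3/q_3 = 8209351/182340
q_2 = 4051 ≤ 9830 < 182340 = q_3, so the answer is 182385/4051.

182385/4051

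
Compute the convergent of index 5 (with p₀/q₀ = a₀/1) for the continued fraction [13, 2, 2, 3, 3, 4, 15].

Using pₖ = aₖpₖ₋₁ + pₖ₋₂, qₖ = aₖqₖ₋₁ + qₖ₋₂ (with p₋₁=1, p₋₂=0, q₋₁=0, q₋₂=1):
  k=0: a=13, p=13, q=1
  k=1: a=2, p=27, q=2
  k=2: a=2, p=67, q=5
  k=3: a=3, p=228, q=17
  k=4: a=3, p=751, q=56
  k=5: a=4, p=3232, q=241

3232/241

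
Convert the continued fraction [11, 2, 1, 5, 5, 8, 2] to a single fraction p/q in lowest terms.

17369/1530

Using pₖ = aₖpₖ₋₁ + pₖ₋₂ and qₖ = aₖqₖ₋₁ + qₖ₋₂:
  k=0: a=11, p=11, q=1
  k=1: a=2, p=23, q=2
  k=2: a=1, p=34, q=3
  k=3: a=5, p=193, q=17
  k=4: a=5, p=999, q=88
  k=5: a=8, p=8185, q=721
  k=6: a=2, p=17369, q=1530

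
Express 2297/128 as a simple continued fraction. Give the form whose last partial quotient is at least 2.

[17; 1, 17, 3, 2]

2297 = 17×128 + 121
128 = 1×121 + 7
121 = 17×7 + 2
7 = 3×2 + 1
2 = 2×1 + 0  (stop)
So 2297/128 = [17; 1, 17, 3, 2].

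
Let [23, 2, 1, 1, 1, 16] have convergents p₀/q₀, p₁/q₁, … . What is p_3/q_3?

Using pₖ = aₖpₖ₋₁ + pₖ₋₂, qₖ = aₖqₖ₋₁ + qₖ₋₂ (with p₋₁=1, p₋₂=0, q₋₁=0, q₋₂=1):
  k=0: a=23, p=23, q=1
  k=1: a=2, p=47, q=2
  k=2: a=1, p=70, q=3
  k=3: a=1, p=117, q=5

117/5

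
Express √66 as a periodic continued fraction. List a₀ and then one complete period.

a₀ = ⌊√66⌋ = 8.
With m₀=0, d₀=1 and mₖ₊₁ = dₖaₖ − mₖ, dₖ₊₁ = (n − mₖ₊₁²)/dₖ, aₖ₊₁ = ⌊(a₀+mₖ₊₁)/dₖ₊₁⌋:
  k=1: m=8, d=2, a=8
  k=2: m=8, d=1, a=16
d=1 and a=2a₀=16 at k=2, so the next step gives (m, d) = (8, 2) again — its k=1 value — and the period has length 2.

[8; 8, 16]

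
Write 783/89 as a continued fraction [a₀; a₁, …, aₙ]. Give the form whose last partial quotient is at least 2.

783 = 8·89 + 71
89 = 1·71 + 18
71 = 3·18 + 17
18 = 1·17 + 1
17 = 17·1 + 0  (stop)
So 783/89 = [8; 1, 3, 1, 17].

[8; 1, 3, 1, 17]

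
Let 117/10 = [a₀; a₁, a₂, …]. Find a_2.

117 = 11·10 + 7   →  a_0 = 11
10 = 1·7 + 3   →  a_1 = 1
7 = 2·3 + 1   →  a_2 = 2

2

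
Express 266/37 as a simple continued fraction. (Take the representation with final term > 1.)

[7; 5, 3, 2]

266 = 7×37 + 7
37 = 5×7 + 2
7 = 3×2 + 1
2 = 2×1 + 0  (stop)
So 266/37 = [7; 5, 3, 2].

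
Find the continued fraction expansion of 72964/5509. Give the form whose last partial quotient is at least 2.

72964 = 13×5509 + 1347
5509 = 4×1347 + 121
1347 = 11×121 + 16
121 = 7×16 + 9
16 = 1×9 + 7
9 = 1×7 + 2
7 = 3×2 + 1
2 = 2×1 + 0  (stop)
So 72964/5509 = [13; 4, 11, 7, 1, 1, 3, 2].

[13; 4, 11, 7, 1, 1, 3, 2]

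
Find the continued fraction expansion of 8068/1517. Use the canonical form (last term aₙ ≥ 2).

8068 = 5*1517 + 483
1517 = 3*483 + 68
483 = 7*68 + 7
68 = 9*7 + 5
7 = 1*5 + 2
5 = 2*2 + 1
2 = 2*1 + 0  (stop)
So 8068/1517 = [5; 3, 7, 9, 1, 2, 2].

[5; 3, 7, 9, 1, 2, 2]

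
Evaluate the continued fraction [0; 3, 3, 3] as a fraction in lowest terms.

Using pₖ = aₖpₖ₋₁ + pₖ₋₂ and qₖ = aₖqₖ₋₁ + qₖ₋₂:
  k=0: a=0, p=0, q=1
  k=1: a=3, p=1, q=3
  k=2: a=3, p=3, q=10
  k=3: a=3, p=10, q=33

10/33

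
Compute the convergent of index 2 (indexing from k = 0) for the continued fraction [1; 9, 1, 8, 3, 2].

Using pₖ = aₖpₖ₋₁ + pₖ₋₂, qₖ = aₖqₖ₋₁ + qₖ₋₂ (with p₋₁=1, p₋₂=0, q₋₁=0, q₋₂=1):
  k=0: a=1, p=1, q=1
  k=1: a=9, p=10, q=9
  k=2: a=1, p=11, q=10

11/10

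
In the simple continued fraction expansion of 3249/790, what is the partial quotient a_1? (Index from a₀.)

8

3249 = 4·790 + 89   →  a_0 = 4
790 = 8·89 + 78   →  a_1 = 8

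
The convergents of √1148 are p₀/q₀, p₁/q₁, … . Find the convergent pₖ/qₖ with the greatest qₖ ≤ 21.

576/17

√1148 = [33; 1, 7, 2, 16, 2, 7, 1, 66, …] (period length 8).
Convergents:
  p_0/q_0 = 33/1
  p_1/q_1 = 34/1
  p_2/q_2 = 271/8
  p_3/q_3 = 576/17
  p_4/q_4 = 9487/280
q_3 = 17 ≤ 21 < 280 = q_4, so the answer is 576/17.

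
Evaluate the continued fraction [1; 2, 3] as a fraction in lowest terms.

Using pₖ = aₖpₖ₋₁ + pₖ₋₂ and qₖ = aₖqₖ₋₁ + qₖ₋₂:
  k=0: a=1, p=1, q=1
  k=1: a=2, p=3, q=2
  k=2: a=3, p=10, q=7

10/7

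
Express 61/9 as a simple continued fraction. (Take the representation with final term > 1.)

[6; 1, 3, 2]

61 = 6*9 + 7
9 = 1*7 + 2
7 = 3*2 + 1
2 = 2*1 + 0  (stop)
So 61/9 = [6; 1, 3, 2].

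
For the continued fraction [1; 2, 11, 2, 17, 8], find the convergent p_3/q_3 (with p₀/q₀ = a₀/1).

71/48

Using pₖ = aₖpₖ₋₁ + pₖ₋₂, qₖ = aₖqₖ₋₁ + qₖ₋₂ (with p₋₁=1, p₋₂=0, q₋₁=0, q₋₂=1):
  k=0: a=1, p=1, q=1
  k=1: a=2, p=3, q=2
  k=2: a=11, p=34, q=23
  k=3: a=2, p=71, q=48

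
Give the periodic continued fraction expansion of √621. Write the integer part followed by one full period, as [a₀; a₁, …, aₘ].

a₀ = ⌊√621⌋ = 24.
With m₀=0, d₀=1 and mₖ₊₁ = dₖaₖ − mₖ, dₖ₊₁ = (n − mₖ₊₁²)/dₖ, aₖ₊₁ = ⌊(a₀+mₖ₊₁)/dₖ₊₁⌋:
  k=1: m=24, d=45, a=1
  k=2: m=21, d=4, a=11
  k=3: m=23, d=23, a=2
  k=4: m=23, d=4, a=11
  k=5: m=21, d=45, a=1
  k=6: m=24, d=1, a=48
d=1 and a=2a₀=48 at k=6, so the next step gives (m, d) = (24, 45) again — its k=1 value — and the period has length 6.

[24; 1, 11, 2, 11, 1, 48]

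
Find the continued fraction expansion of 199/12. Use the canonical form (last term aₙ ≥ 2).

199 = 16×12 + 7
12 = 1×7 + 5
7 = 1×5 + 2
5 = 2×2 + 1
2 = 2×1 + 0  (stop)
So 199/12 = [16; 1, 1, 2, 2].

[16; 1, 1, 2, 2]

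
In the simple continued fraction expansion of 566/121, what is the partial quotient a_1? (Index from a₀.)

1

566 = 4·121 + 82   →  a_0 = 4
121 = 1·82 + 39   →  a_1 = 1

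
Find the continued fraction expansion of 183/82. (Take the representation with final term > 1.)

[2; 4, 3, 6]

183 = 2*82 + 19
82 = 4*19 + 6
19 = 3*6 + 1
6 = 6*1 + 0  (stop)
So 183/82 = [2; 4, 3, 6].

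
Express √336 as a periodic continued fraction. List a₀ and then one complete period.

a₀ = ⌊√336⌋ = 18.
With m₀=0, d₀=1 and mₖ₊₁ = dₖaₖ − mₖ, dₖ₊₁ = (n − mₖ₊₁²)/dₖ, aₖ₊₁ = ⌊(a₀+mₖ₊₁)/dₖ₊₁⌋:
  k=1: m=18, d=12, a=3
  k=2: m=18, d=1, a=36
d=1 and a=2a₀=36 at k=2, so the next step gives (m, d) = (18, 12) again — its k=1 value — and the period has length 2.

[18; 3, 36]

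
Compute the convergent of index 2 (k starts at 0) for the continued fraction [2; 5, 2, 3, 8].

24/11

Using pₖ = aₖpₖ₋₁ + pₖ₋₂, qₖ = aₖqₖ₋₁ + qₖ₋₂ (with p₋₁=1, p₋₂=0, q₋₁=0, q₋₂=1):
  k=0: a=2, p=2, q=1
  k=1: a=5, p=11, q=5
  k=2: a=2, p=24, q=11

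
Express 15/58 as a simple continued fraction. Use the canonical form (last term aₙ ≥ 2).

15 = 0×58 + 15
58 = 3×15 + 13
15 = 1×13 + 2
13 = 6×2 + 1
2 = 2×1 + 0  (stop)
So 15/58 = [0; 3, 1, 6, 2].

[0; 3, 1, 6, 2]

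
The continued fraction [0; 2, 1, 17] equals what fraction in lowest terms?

Using pₖ = aₖpₖ₋₁ + pₖ₋₂ and qₖ = aₖqₖ₋₁ + qₖ₋₂:
  k=0: a=0, p=0, q=1
  k=1: a=2, p=1, q=2
  k=2: a=1, p=1, q=3
  k=3: a=17, p=18, q=53

18/53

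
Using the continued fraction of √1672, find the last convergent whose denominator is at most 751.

30136/737

√1672 = [40; 1, 8, 10, 8, 1, 80, …] (period length 6).
Convergents:
  p_0/q_0 = 40/1
  p_1/q_1 = 41/1
  p_2/q_2 = 368/9
  p_3/q_3 = 3721/91
  p_4/q_4 = 30136/737
  p_5/q_5 = 33857/828
q_4 = 737 ≤ 751 < 828 = q_5, so the answer is 30136/737.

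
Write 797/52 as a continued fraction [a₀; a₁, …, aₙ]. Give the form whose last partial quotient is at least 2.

[15; 3, 17]

797 = 15·52 + 17
52 = 3·17 + 1
17 = 17·1 + 0  (stop)
So 797/52 = [15; 3, 17].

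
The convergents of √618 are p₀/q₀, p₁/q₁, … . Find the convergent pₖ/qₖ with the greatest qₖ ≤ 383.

8676/349

√618 = [24; 1, 6, 8, 6, 1, 48, …] (period length 6).
Convergents:
  p_0/q_0 = 24/1
  p_1/q_1 = 25/1
  p_2/q_2 = 174/7
  p_3/q_3 = 1417/57
  p_4/q_4 = 8676/349
  p_5/q_5 = 10093/406
q_4 = 349 ≤ 383 < 406 = q_5, so the answer is 8676/349.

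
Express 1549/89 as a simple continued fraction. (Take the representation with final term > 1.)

[17; 2, 2, 8, 2]

1549 = 17*89 + 36
89 = 2*36 + 17
36 = 2*17 + 2
17 = 8*2 + 1
2 = 2*1 + 0  (stop)
So 1549/89 = [17; 2, 2, 8, 2].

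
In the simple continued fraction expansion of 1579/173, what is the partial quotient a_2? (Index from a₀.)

1579 = 9·173 + 22   →  a_0 = 9
173 = 7·22 + 19   →  a_1 = 7
22 = 1·19 + 3   →  a_2 = 1

1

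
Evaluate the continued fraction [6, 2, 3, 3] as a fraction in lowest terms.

148/23

Using pₖ = aₖpₖ₋₁ + pₖ₋₂ and qₖ = aₖqₖ₋₁ + qₖ₋₂:
  k=0: a=6, p=6, q=1
  k=1: a=2, p=13, q=2
  k=2: a=3, p=45, q=7
  k=3: a=3, p=148, q=23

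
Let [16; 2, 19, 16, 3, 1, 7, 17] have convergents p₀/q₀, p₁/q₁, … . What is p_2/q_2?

Using pₖ = aₖpₖ₋₁ + pₖ₋₂, qₖ = aₖqₖ₋₁ + qₖ₋₂ (with p₋₁=1, p₋₂=0, q₋₁=0, q₋₂=1):
  k=0: a=16, p=16, q=1
  k=1: a=2, p=33, q=2
  k=2: a=19, p=643, q=39

643/39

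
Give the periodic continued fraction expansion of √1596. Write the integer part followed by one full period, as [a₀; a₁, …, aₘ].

[39; 1, 18, 1, 78]

a₀ = ⌊√1596⌋ = 39.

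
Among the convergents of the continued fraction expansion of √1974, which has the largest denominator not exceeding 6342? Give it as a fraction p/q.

193447/4354

√1974 = [44; 2, 3, 17, 2, 17, 3, 2, 88, …] (period length 8).
Convergents:
  p_0/q_0 = 44/1
  p_1/q_1 = 89/2
  p_2/q_2 = 311/7
  p_3/q_3 = 5376/121
  p_4/q_4 = 11063/249
  p_5/q_5 = 193447/4354
  p_6/q_6 = 591404/13311
q_5 = 4354 ≤ 6342 < 13311 = q_6, so the answer is 193447/4354.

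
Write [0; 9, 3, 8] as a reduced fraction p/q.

25/233

Using pₖ = aₖpₖ₋₁ + pₖ₋₂ and qₖ = aₖqₖ₋₁ + qₖ₋₂:
  k=0: a=0, p=0, q=1
  k=1: a=9, p=1, q=9
  k=2: a=3, p=3, q=28
  k=3: a=8, p=25, q=233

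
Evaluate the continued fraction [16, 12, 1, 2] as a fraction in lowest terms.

611/38

Using pₖ = aₖpₖ₋₁ + pₖ₋₂ and qₖ = aₖqₖ₋₁ + qₖ₋₂:
  k=0: a=16, p=16, q=1
  k=1: a=12, p=193, q=12
  k=2: a=1, p=209, q=13
  k=3: a=2, p=611, q=38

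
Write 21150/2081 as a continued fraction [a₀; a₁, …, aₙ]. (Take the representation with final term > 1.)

21150 = 10·2081 + 340
2081 = 6·340 + 41
340 = 8·41 + 12
41 = 3·12 + 5
12 = 2·5 + 2
5 = 2·2 + 1
2 = 2·1 + 0  (stop)
So 21150/2081 = [10; 6, 8, 3, 2, 2, 2].

[10; 6, 8, 3, 2, 2, 2]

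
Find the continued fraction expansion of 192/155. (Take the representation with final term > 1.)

192 = 1*155 + 37
155 = 4*37 + 7
37 = 5*7 + 2
7 = 3*2 + 1
2 = 2*1 + 0  (stop)
So 192/155 = [1; 4, 5, 3, 2].

[1; 4, 5, 3, 2]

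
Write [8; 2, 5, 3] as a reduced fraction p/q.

Using pₖ = aₖpₖ₋₁ + pₖ₋₂ and qₖ = aₖqₖ₋₁ + qₖ₋₂:
  k=0: a=8, p=8, q=1
  k=1: a=2, p=17, q=2
  k=2: a=5, p=93, q=11
  k=3: a=3, p=296, q=35

296/35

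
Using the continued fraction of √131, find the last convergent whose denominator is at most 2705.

√131 = [11; 2, 4, 11, 4, 2, 22, …] (period length 6).
Convergents:
  p_0/q_0 = 11/1
  p_1/q_1 = 23/2
  p_2/q_2 = 103/9
  p_3/q_3 = 1156/101
  p_4/q_4 = 4727/413
  p_5/q_5 = 10610/927
  p_6/q_6 = 238147/20807
q_5 = 927 ≤ 2705 < 20807 = q_6, so the answer is 10610/927.

10610/927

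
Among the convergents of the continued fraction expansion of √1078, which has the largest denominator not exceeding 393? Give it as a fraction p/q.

12772/389

√1078 = [32; 1, 4, 1, 64, …] (period length 4).
Convergents:
  p_0/q_0 = 32/1
  p_1/q_1 = 33/1
  p_2/q_2 = 164/5
  p_3/q_3 = 197/6
  p_4/q_4 = 12772/389
  p_5/q_5 = 12969/395
q_4 = 389 ≤ 393 < 395 = q_5, so the answer is 12772/389.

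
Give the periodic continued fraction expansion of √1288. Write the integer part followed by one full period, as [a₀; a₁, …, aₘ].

[35; 1, 7, 1, 70]

a₀ = ⌊√1288⌋ = 35.
With m₀=0, d₀=1 and mₖ₊₁ = dₖaₖ − mₖ, dₖ₊₁ = (n − mₖ₊₁²)/dₖ, aₖ₊₁ = ⌊(a₀+mₖ₊₁)/dₖ₊₁⌋:
  k=1: m=35, d=63, a=1
  k=2: m=28, d=8, a=7
  k=3: m=28, d=63, a=1
  k=4: m=35, d=1, a=70
d=1 and a=2a₀=70 at k=4, so the next step gives (m, d) = (35, 63) again — its k=1 value — and the period has length 4.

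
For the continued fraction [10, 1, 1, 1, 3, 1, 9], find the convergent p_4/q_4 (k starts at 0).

117/11

Using pₖ = aₖpₖ₋₁ + pₖ₋₂, qₖ = aₖqₖ₋₁ + qₖ₋₂ (with p₋₁=1, p₋₂=0, q₋₁=0, q₋₂=1):
  k=0: a=10, p=10, q=1
  k=1: a=1, p=11, q=1
  k=2: a=1, p=21, q=2
  k=3: a=1, p=32, q=3
  k=4: a=3, p=117, q=11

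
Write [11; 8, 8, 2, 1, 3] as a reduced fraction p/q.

8309/747

Fold from the inside: start with 3/1.
  1 + 1/3 = 4/3
  2 + 3/4 = 11/4
  8 + 4/11 = 92/11
  8 + 11/92 = 747/92
  11 + 92/747 = 8309/747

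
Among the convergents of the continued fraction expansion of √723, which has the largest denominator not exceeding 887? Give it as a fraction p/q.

√723 = [26; 1, 7, 1, 52, …] (period length 4).
Convergents:
  p_0/q_0 = 26/1
  p_1/q_1 = 27/1
  p_2/q_2 = 215/8
  p_3/q_3 = 242/9
  p_4/q_4 = 12799/476
  p_5/q_5 = 13041/485
  p_6/q_6 = 104086/3871
q_5 = 485 ≤ 887 < 3871 = q_6, so the answer is 13041/485.

13041/485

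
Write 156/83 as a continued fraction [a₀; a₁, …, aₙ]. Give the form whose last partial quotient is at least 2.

156 = 1×83 + 73
83 = 1×73 + 10
73 = 7×10 + 3
10 = 3×3 + 1
3 = 3×1 + 0  (stop)
So 156/83 = [1; 1, 7, 3, 3].

[1; 1, 7, 3, 3]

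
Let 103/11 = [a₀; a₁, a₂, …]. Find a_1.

2

103 = 9·11 + 4   →  a_0 = 9
11 = 2·4 + 3   →  a_1 = 2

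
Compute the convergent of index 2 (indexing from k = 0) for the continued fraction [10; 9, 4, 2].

374/37

Using pₖ = aₖpₖ₋₁ + pₖ₋₂, qₖ = aₖqₖ₋₁ + qₖ₋₂ (with p₋₁=1, p₋₂=0, q₋₁=0, q₋₂=1):
  k=0: a=10, p=10, q=1
  k=1: a=9, p=91, q=9
  k=2: a=4, p=374, q=37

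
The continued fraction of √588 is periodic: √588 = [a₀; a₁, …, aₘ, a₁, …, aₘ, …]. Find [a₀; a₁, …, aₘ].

a₀ = ⌊√588⌋ = 24.
With m₀=0, d₀=1 and mₖ₊₁ = dₖaₖ − mₖ, dₖ₊₁ = (n − mₖ₊₁²)/dₖ, aₖ₊₁ = ⌊(a₀+mₖ₊₁)/dₖ₊₁⌋:
  k=1: m=24, d=12, a=4
  k=2: m=24, d=1, a=48
d=1 and a=2a₀=48 at k=2, so the next step gives (m, d) = (24, 12) again — its k=1 value — and the period has length 2.

[24; 4, 48]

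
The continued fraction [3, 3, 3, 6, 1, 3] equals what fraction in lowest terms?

931/282

Fold from the inside: start with 3/1.
  1 + 1/3 = 4/3
  6 + 3/4 = 27/4
  3 + 4/27 = 85/27
  3 + 27/85 = 282/85
  3 + 85/282 = 931/282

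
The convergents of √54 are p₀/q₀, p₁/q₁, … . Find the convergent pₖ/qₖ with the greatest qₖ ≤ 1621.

6959/947

√54 = [7; 2, 1, 6, 1, 2, 14, …] (period length 6).
Convergents:
  p_0/q_0 = 7/1
  p_1/q_1 = 15/2
  p_2/q_2 = 22/3
  p_3/q_3 = 147/20
  p_4/q_4 = 169/23
  p_5/q_5 = 485/66
  p_6/q_6 = 6959/947
  p_7/q_7 = 14403/1960
q_6 = 947 ≤ 1621 < 1960 = q_7, so the answer is 6959/947.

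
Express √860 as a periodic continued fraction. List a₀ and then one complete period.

a₀ = ⌊√860⌋ = 29.
With m₀=0, d₀=1 and mₖ₊₁ = dₖaₖ − mₖ, dₖ₊₁ = (n − mₖ₊₁²)/dₖ, aₖ₊₁ = ⌊(a₀+mₖ₊₁)/dₖ₊₁⌋:
  k=1: m=29, d=19, a=3
  k=2: m=28, d=4, a=14
  k=3: m=28, d=19, a=3
  k=4: m=29, d=1, a=58
d=1 and a=2a₀=58 at k=4, so the next step gives (m, d) = (29, 19) again — its k=1 value — and the period has length 4.

[29; 3, 14, 3, 58]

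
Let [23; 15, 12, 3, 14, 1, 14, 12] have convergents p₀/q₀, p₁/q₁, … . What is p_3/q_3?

Using pₖ = aₖpₖ₋₁ + pₖ₋₂, qₖ = aₖqₖ₋₁ + qₖ₋₂ (with p₋₁=1, p₋₂=0, q₋₁=0, q₋₂=1):
  k=0: a=23, p=23, q=1
  k=1: a=15, p=346, q=15
  k=2: a=12, p=4175, q=181
  k=3: a=3, p=12871, q=558

12871/558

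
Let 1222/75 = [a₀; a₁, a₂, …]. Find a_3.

1222 = 16·75 + 22   →  a_0 = 16
75 = 3·22 + 9   →  a_1 = 3
22 = 2·9 + 4   →  a_2 = 2
9 = 2·4 + 1   →  a_3 = 2

2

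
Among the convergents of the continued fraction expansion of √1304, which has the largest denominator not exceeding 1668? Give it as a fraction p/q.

√1304 = [36; 9, 72, …] (period length 2).
Convergents:
  p_0/q_0 = 36/1
  p_1/q_1 = 325/9
  p_2/q_2 = 23436/649
  p_3/q_3 = 211249/5850
q_2 = 649 ≤ 1668 < 5850 = q_3, so the answer is 23436/649.

23436/649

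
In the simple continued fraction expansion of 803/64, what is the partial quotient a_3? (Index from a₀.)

803 = 12·64 + 35   →  a_0 = 12
64 = 1·35 + 29   →  a_1 = 1
35 = 1·29 + 6   →  a_2 = 1
29 = 4·6 + 5   →  a_3 = 4

4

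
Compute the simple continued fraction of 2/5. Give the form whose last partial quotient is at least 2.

2 = 0*5 + 2
5 = 2*2 + 1
2 = 2*1 + 0  (stop)
So 2/5 = [0; 2, 2].

[0; 2, 2]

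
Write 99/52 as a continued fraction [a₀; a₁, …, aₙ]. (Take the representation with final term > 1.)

99 = 1×52 + 47
52 = 1×47 + 5
47 = 9×5 + 2
5 = 2×2 + 1
2 = 2×1 + 0  (stop)
So 99/52 = [1; 1, 9, 2, 2].

[1; 1, 9, 2, 2]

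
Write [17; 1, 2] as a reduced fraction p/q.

53/3

Fold from the inside: start with 2/1.
  1 + 1/2 = 3/2
  17 + 2/3 = 53/3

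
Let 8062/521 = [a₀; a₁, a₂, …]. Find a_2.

8062 = 15·521 + 247   →  a_0 = 15
521 = 2·247 + 27   →  a_1 = 2
247 = 9·27 + 4   →  a_2 = 9

9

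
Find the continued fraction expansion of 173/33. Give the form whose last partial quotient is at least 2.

173 = 5*33 + 8
33 = 4*8 + 1
8 = 8*1 + 0  (stop)
So 173/33 = [5; 4, 8].

[5; 4, 8]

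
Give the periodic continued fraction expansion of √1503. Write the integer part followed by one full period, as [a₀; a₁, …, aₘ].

[38; 1, 3, 3, 8, 3, 3, 1, 76]

a₀ = ⌊√1503⌋ = 38.
With m₀=0, d₀=1 and mₖ₊₁ = dₖaₖ − mₖ, dₖ₊₁ = (n − mₖ₊₁²)/dₖ, aₖ₊₁ = ⌊(a₀+mₖ₊₁)/dₖ₊₁⌋:
  k=1: m=38, d=59, a=1
  k=2: m=21, d=18, a=3
  k=3: m=33, d=23, a=3
  k=4: m=36, d=9, a=8
  k=5: m=36, d=23, a=3
  k=6: m=33, d=18, a=3
  k=7: m=21, d=59, a=1
  k=8: m=38, d=1, a=76
d=1 and a=2a₀=76 at k=8, so the next step gives (m, d) = (38, 59) again — its k=1 value — and the period has length 8.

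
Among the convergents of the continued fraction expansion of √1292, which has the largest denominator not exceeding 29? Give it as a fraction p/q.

647/18

√1292 = [35; 1, 16, 1, 70, …] (period length 4).
Convergents:
  p_0/q_0 = 35/1
  p_1/q_1 = 36/1
  p_2/q_2 = 611/17
  p_3/q_3 = 647/18
  p_4/q_4 = 45901/1277
q_3 = 18 ≤ 29 < 1277 = q_4, so the answer is 647/18.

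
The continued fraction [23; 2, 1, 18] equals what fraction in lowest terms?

1307/56

Using pₖ = aₖpₖ₋₁ + pₖ₋₂ and qₖ = aₖqₖ₋₁ + qₖ₋₂:
  k=0: a=23, p=23, q=1
  k=1: a=2, p=47, q=2
  k=2: a=1, p=70, q=3
  k=3: a=18, p=1307, q=56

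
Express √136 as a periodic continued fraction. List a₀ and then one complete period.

[11; 1, 1, 1, 22]

a₀ = ⌊√136⌋ = 11.
With m₀=0, d₀=1 and mₖ₊₁ = dₖaₖ − mₖ, dₖ₊₁ = (n − mₖ₊₁²)/dₖ, aₖ₊₁ = ⌊(a₀+mₖ₊₁)/dₖ₊₁⌋:
  k=1: m=11, d=15, a=1
  k=2: m=4, d=8, a=1
  k=3: m=4, d=15, a=1
  k=4: m=11, d=1, a=22
d=1 and a=2a₀=22 at k=4, so the next step gives (m, d) = (11, 15) again — its k=1 value — and the period has length 4.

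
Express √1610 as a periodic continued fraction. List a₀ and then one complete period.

a₀ = ⌊√1610⌋ = 40.

[40; 8, 80]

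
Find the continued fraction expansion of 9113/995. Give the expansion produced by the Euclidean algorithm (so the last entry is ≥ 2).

[9; 6, 3, 2, 1, 3, 4]

9113 = 9·995 + 158
995 = 6·158 + 47
158 = 3·47 + 17
47 = 2·17 + 13
17 = 1·13 + 4
13 = 3·4 + 1
4 = 4·1 + 0  (stop)
So 9113/995 = [9; 6, 3, 2, 1, 3, 4].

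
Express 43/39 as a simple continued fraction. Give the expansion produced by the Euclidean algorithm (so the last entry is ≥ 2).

43 = 1×39 + 4
39 = 9×4 + 3
4 = 1×3 + 1
3 = 3×1 + 0  (stop)
So 43/39 = [1; 9, 1, 3].

[1; 9, 1, 3]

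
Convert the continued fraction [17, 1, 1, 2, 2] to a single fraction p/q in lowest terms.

Fold from the inside: start with 2/1.
  2 + 1/2 = 5/2
  1 + 2/5 = 7/5
  1 + 5/7 = 12/7
  17 + 7/12 = 211/12

211/12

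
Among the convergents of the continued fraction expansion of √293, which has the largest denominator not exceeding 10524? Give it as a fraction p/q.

84679/4947

√293 = [17; 8, 1, 1, 8, 34, …] (period length 5).
Convergents:
  p_0/q_0 = 17/1
  p_1/q_1 = 137/8
  p_2/q_2 = 154/9
  p_3/q_3 = 291/17
  p_4/q_4 = 2482/145
  p_5/q_5 = 84679/4947
  p_6/q_6 = 679914/39721
q_5 = 4947 ≤ 10524 < 39721 = q_6, so the answer is 84679/4947.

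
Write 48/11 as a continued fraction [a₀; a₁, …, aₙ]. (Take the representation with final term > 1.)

48 = 4×11 + 4
11 = 2×4 + 3
4 = 1×3 + 1
3 = 3×1 + 0  (stop)
So 48/11 = [4; 2, 1, 3].

[4; 2, 1, 3]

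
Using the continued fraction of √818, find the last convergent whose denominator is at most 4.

86/3

√818 = [28; 1, 1, 1, 1, 56, …] (period length 5).
Convergents:
  p_0/q_0 = 28/1
  p_1/q_1 = 29/1
  p_2/q_2 = 57/2
  p_3/q_3 = 86/3
  p_4/q_4 = 143/5
q_3 = 3 ≤ 4 < 5 = q_4, so the answer is 86/3.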